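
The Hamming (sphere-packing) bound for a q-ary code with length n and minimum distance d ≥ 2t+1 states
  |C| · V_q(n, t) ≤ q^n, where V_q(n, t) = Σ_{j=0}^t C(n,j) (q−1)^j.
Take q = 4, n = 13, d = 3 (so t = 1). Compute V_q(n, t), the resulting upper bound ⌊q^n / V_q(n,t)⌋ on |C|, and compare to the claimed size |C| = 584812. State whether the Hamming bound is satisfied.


V_q(n, t) = 40, q^n = 67108864, Hamming bound = 1677721, |C| = 584812 ≤ bound (satisfied).

Step 1: Compute V_q(n, t) = Σ_{j=0}^1 C(n, j) (q−1)^j.
  j = 0: C(13,0)·(3)^0 = 1·1 = 1.
  j = 1: C(13,1)·(3)^1 = 13·3 = 39.
  V_q(n, t) = 1 + 39 = 40.
Step 2: q^n = 4^13 = 67108864.
Step 3: Hamming bound ⌊q^n / V_q(n,t)⌋ = ⌊67108864/40⌋ = 1677721.
Step 4: Compare |C| = 584812 to 1677721: satisfied.
The claimed |C| lies below the Hamming bound.


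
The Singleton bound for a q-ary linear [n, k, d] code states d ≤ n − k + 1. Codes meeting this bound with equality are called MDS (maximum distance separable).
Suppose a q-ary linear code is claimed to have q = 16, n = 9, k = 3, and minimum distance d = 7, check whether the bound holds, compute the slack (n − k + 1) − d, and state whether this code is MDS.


Singleton RHS = n − k + 1 = 7, slack = 0, bound satisfied, MDS.

Singleton bound: d ≤ n − k + 1.
Here n = 9, k = 3, so n − k + 1 = 7.
Given d = 7, check d ≤ 7: YES.
Slack = (n − k + 1) − d = 0.
The code is MDS (slack = 0).
Description: the claimed parameters are [9, 3, 7]_16; such a code would be MDS (meets Singleton bound).


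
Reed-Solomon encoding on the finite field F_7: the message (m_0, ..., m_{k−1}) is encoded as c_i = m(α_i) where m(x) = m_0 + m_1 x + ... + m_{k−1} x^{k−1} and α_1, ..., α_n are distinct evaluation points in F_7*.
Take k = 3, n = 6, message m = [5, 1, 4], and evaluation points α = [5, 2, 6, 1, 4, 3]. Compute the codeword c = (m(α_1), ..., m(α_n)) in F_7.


c = [5, 2, 1, 3, 3, 2]

Message polynomial: m(x) = 5 + 1·x + 4·x^2 (mod 7).
For each evaluation point α_i, compute m(α_i) mod 7:
  α_1 = 5: Horner steps 4 → 0 → 5, so m(5) = 5.
  α_2 = 2: Horner steps 4 → 2 → 2, so m(2) = 2.
  α_3 = 6: Horner steps 4 → 4 → 1, so m(6) = 1.
  α_4 = 1: Horner steps 4 → 5 → 3, so m(1) = 3.
  α_5 = 4: Horner steps 4 → 3 → 3, so m(4) = 3.
  α_6 = 3: Horner steps 4 → 6 → 2, so m(3) = 2.
Codeword c = [5, 2, 1, 3, 3, 2] ∈ F_7^6.


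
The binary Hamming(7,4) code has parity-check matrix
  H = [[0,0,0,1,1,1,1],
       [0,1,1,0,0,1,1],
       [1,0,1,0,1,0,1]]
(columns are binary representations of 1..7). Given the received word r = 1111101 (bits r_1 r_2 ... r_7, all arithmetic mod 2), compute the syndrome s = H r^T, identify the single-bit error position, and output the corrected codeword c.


s = (1, 1, 0)^T, error position = 6, corrected codeword c = 1111111

Compute s = H r^T mod 2 one row at a time:
  s_1 = 1 + 1 + 0 + 1 = 3 ≡ 1 (mod 2).
  s_2 = 1 + 1 + 0 + 1 = 3 ≡ 1 (mod 2).
  s_3 = 1 + 1 + 1 + 1 = 4 ≡ 0 (mod 2).
s = (1, 1, 0)^T — this equals column 6 of H (binary 110), so error is at position 6.
Correct: flip bit 6 of r = 1111101 to get c = 1111111.


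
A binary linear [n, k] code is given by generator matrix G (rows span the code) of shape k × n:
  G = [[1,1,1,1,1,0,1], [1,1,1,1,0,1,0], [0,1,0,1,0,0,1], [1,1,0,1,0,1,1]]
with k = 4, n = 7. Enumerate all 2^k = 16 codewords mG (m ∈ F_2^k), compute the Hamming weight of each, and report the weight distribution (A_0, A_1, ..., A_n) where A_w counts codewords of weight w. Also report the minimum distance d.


Weight distribution: A_0 = 1, A_2 = 2, A_3 = 6, A_4 = 3, A_5 = 2, A_6 = 2. Minimum distance d = 2.

Enumerate all 2^4 = 16 messages m ∈ F_2^4.
For each, compute codeword c = mG in F_2^7, then tally its weight.
  m = 0000 → c = 0000000, weight = 0.
  m = 1000 → c = 1111101, weight = 6.
  m = 0100 → c = 1111010, weight = 5.
  m = 1100 → c = 0000111, weight = 3.
  m = 0010 → c = 0101001, weight = 3.
  m = 1010 → c = 1010100, weight = 3.
  m = 0110 → c = 1010011, weight = 4.
  m = 1110 → c = 0101110, weight = 4.
  m = 0001 → c = 1101011, weight = 5.
  m = 1001 → c = 0010110, weight = 3.
  m = 0101 → c = 0010001, weight = 2.
  m = 1101 → c = 1101100, weight = 4.
  m = 0011 → c = 1000010, weight = 2.
  m = 1011 → c = 0111111, weight = 6.
  m = 0111 → c = 0111000, weight = 3.
  m = 1111 → c = 1000101, weight = 3.
Tally weights:
  weight 0: 1 codewords.
  weight 2: 2 codewords.
  weight 3: 6 codewords.
  weight 4: 3 codewords.
  weight 5: 2 codewords.
  weight 6: 2 codewords.
Minimum distance d = smallest w > 0 with A_w > 0 = 2.
Sanity: Σ A_w = 16 = 2^4 = 16 ✓.


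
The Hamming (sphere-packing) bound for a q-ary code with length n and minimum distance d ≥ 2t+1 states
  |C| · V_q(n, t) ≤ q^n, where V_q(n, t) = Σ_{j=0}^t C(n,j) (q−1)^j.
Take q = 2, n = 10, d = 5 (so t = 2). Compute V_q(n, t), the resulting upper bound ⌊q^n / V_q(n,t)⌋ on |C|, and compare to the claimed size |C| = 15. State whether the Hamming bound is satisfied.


V_q(n, t) = 56, q^n = 1024, Hamming bound = 18, |C| = 15 ≤ bound (satisfied).

Step 1: Compute V_q(n, t) = Σ_{j=0}^2 C(n, j) (q−1)^j.
  j = 0: C(10,0)·(1)^0 = 1·1 = 1.
  j = 1: C(10,1)·(1)^1 = 10·1 = 10.
  j = 2: C(10,2)·(1)^2 = 45·1 = 45.
  V_q(n, t) = 1 + 10 + 45 = 56.
Step 2: q^n = 2^10 = 1024.
Step 3: Hamming bound ⌊q^n / V_q(n,t)⌋ = ⌊1024/56⌋ = 18.
Step 4: Compare |C| = 15 to 18: satisfied.
The claimed |C| lies below the Hamming bound.


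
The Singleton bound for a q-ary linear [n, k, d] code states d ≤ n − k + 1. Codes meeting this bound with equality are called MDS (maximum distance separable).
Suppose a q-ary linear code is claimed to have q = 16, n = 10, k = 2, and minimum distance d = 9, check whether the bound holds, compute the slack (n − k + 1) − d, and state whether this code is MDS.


Singleton RHS = n − k + 1 = 9, slack = 0, bound satisfied, MDS.

Singleton bound: d ≤ n − k + 1.
Here n = 10, k = 2, so n − k + 1 = 9.
Given d = 9, check d ≤ 9: YES.
Slack = (n − k + 1) − d = 0.
The code is MDS (slack = 0).
Description: the claimed parameters are [10, 2, 9]_16; such a code would be MDS (meets Singleton bound).


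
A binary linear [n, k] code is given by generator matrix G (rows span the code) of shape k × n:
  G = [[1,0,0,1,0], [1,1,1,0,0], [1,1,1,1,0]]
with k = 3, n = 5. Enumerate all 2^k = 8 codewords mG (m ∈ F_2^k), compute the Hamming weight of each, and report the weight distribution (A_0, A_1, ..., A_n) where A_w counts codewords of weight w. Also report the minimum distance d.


Weight distribution: A_0 = 1, A_1 = 2, A_2 = 2, A_3 = 2, A_4 = 1. Minimum distance d = 1.

Enumerate all 2^3 = 8 messages m ∈ F_2^3.
For each, compute codeword c = mG in F_2^5, then tally its weight.
  m = 000 → c = 00000, weight = 0.
  m = 100 → c = 10010, weight = 2.
  m = 010 → c = 11100, weight = 3.
  m = 110 → c = 01110, weight = 3.
  m = 001 → c = 11110, weight = 4.
  m = 101 → c = 01100, weight = 2.
  m = 011 → c = 00010, weight = 1.
  m = 111 → c = 10000, weight = 1.
Tally weights:
  weight 0: 1 codewords.
  weight 1: 2 codewords.
  weight 2: 2 codewords.
  weight 3: 2 codewords.
  weight 4: 1 codewords.
Minimum distance d = smallest w > 0 with A_w > 0 = 1.
Sanity: Σ A_w = 8 = 2^3 = 8 ✓.


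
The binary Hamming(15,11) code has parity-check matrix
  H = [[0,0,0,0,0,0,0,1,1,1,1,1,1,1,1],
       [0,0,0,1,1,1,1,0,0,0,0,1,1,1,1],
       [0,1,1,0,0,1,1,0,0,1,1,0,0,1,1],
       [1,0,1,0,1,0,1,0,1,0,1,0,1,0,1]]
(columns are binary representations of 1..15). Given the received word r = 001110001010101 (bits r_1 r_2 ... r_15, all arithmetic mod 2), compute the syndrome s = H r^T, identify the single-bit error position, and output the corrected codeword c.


s = (0, 0, 1, 0)^T, error position = 2, corrected codeword c = 011110001010101

Compute s = H r^T mod 2 one row at a time:
  s_1 = 0 + 1 + 0 + 1 + 0 + 1 + 0 + 1 = 4 ≡ 0 (mod 2).
  s_2 = 1 + 1 + 0 + 0 + 0 + 1 + 0 + 1 = 4 ≡ 0 (mod 2).
  s_3 = 0 + 1 + 0 + 0 + 0 + 1 + 0 + 1 = 3 ≡ 1 (mod 2).
  s_4 = 0 + 1 + 1 + 0 + 1 + 1 + 1 + 1 = 6 ≡ 0 (mod 2).
s = (0, 0, 1, 0)^T — this equals column 2 of H (binary 0010), so error is at position 2.
Correct: flip bit 2 of r = 001110001010101 to get c = 011110001010101.


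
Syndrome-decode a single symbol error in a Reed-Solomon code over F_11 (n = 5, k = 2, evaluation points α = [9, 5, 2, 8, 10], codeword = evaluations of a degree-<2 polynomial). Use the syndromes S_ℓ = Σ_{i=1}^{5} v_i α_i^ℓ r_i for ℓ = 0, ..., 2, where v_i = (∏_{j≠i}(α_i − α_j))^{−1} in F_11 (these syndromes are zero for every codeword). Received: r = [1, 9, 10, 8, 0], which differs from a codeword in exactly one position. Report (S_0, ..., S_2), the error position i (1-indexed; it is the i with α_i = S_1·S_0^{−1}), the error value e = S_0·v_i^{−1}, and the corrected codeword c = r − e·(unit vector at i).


S = (6, 10, 2), error at position 1, error magnitude e = 8, c = [4, 9, 10, 8, 0].

Step 1: column multipliers v_i = (∏_{j≠i}(α_i − α_j))^{−1} mod 11.
  i = 1 (α = 9): (9−5)(9−2)(9−8)(9−10) = 4·7·1·(−1) = −28 ≡ 5, so v_1 = 5^{−1} = 9 (mod 11).
  i = 2 (α = 5): (5−9)(5−2)(5−8)(5−10) = (−4)·3·(−3)·(−5) = −180 ≡ 7, so v_2 = 7^{−1} = 8 (mod 11).
  i = 3 (α = 2): (2−9)(2−5)(2−8)(2−10) = (−7)·(−3)·(−6)·(−8) = 1008 ≡ 7, so v_3 = 7^{−1} = 8 (mod 11).
  i = 4 (α = 8): (8−9)(8−5)(8−2)(8−10) = (−1)·3·6·(−2) = 36 ≡ 3, so v_4 = 3^{−1} = 4 (mod 11).
  i = 5 (α = 10): (10−9)(10−5)(10−2)(10−8) = 1·5·8·2 = 80 ≡ 3, so v_5 = 3^{−1} = 4 (mod 11).
  v = [9, 8, 8, 4, 4].
Step 2: syndromes of r = [1, 9, 10, 8, 0] (all sums mod 11).
  S_0 = Σ v_i r_i = 9·1 + 8·9 + 8·10 + 4·8 + 4·0 = 193 ≡ 6.
  S_1 = Σ v_i α_i r_i = 9·9·1 + 8·5·9 + 8·2·10 + 4·8·8 + 4·10·0 = 857 ≡ 10.
  α_i^2 mod 11 = [4, 3, 4, 9, 1].
  S_2 = Σ v_i α_i^2 r_i = 9·4·1 + 8·3·9 + 8·4·10 + 4·9·8 + 4·1·0 = 860 ≡ 2.
  S = (6, 10, 2) ≠ 0, so r is not a codeword (an error is present).
Step 3: locate the error. For a single error e at position i, S_ℓ = v_i·e·α_i^ℓ, so α_err = S_1/S_0.
  S_0^{−1} = 6^{−1} = 2 (mod 11), so α_err = 10·2 = 20 ≡ 9 = α_1. Error position i = 1.
  Consistency check: S_2/S_1 = 2·10 = 20 ≡ 9 = α_err ✓ (single-error assumption holds).
Step 4: error magnitude e = S_0/v_1 = S_0·∏_{j≠1}(α_1 − α_j) = 6·5 = 30 ≡ 8 (mod 11).
Step 5: correct position 1: c_1 = r_1 − e = 1 − 8 ≡ 4 (mod 11). Hence c = [4, 9, 10, 8, 0].
  Check: interpolating c through the α_i gives m(x) = 7 + 7·x (degree < 2) with m(α_i) = c_i for every i, so c is indeed a codeword.


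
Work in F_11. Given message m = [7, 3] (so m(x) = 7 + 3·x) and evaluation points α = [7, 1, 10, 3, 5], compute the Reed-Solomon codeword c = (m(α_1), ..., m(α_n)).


c = [6, 10, 4, 5, 0]

Message polynomial: m(x) = 7 + 3·x (mod 11).
For each evaluation point α_i, compute m(α_i) mod 11:
  α_1 = 7: Horner steps 3 → 6, so m(7) = 6.
  α_2 = 1: Horner steps 3 → 10, so m(1) = 10.
  α_3 = 10: Horner steps 3 → 4, so m(10) = 4.
  α_4 = 3: Horner steps 3 → 5, so m(3) = 5.
  α_5 = 5: Horner steps 3 → 0, so m(5) = 0.
Codeword c = [6, 10, 4, 5, 0] ∈ F_11^5.


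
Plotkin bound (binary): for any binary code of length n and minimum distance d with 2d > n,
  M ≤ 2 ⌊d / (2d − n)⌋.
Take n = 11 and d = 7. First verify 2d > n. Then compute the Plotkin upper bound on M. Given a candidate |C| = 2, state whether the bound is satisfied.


Plotkin bound M ≤ 4; given |C| = 2 ≤ bound (satisfied).

Check applicability: 2d = 14, n = 11.
2d − n = 3 > 0, so Plotkin applies.
Compute d/(2d−n) = 7/3 ≈ 2.3333.
⌊d/(2d−n)⌋ = 2.
Plotkin bound: M ≤ 2·2 = 4.
Given |C| = 2, check: satisfied.
This |C| is below the Plotkin bound.


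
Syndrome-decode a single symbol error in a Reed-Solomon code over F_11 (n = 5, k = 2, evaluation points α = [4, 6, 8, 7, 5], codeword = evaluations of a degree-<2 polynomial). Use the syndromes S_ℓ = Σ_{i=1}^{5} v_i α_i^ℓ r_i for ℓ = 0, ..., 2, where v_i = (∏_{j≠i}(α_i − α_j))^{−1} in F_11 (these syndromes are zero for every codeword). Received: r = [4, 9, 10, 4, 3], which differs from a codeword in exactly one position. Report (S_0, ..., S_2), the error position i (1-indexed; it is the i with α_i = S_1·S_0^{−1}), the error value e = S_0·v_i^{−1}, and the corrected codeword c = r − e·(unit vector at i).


S = (9, 3, 1), error at position 1, error magnitude e = 7, c = [8, 9, 10, 4, 3].

Step 1: column multipliers v_i = (∏_{j≠i}(α_i − α_j))^{−1} mod 11.
  i = 1 (α = 4): (4−6)(4−8)(4−7)(4−5) = (−2)·(−4)·(−3)·(−1) = 24 ≡ 2, so v_1 = 2^{−1} = 6 (mod 11).
  i = 2 (α = 6): (6−4)(6−8)(6−7)(6−5) = 2·(−2)·(−1)·1 = 4 ≡ 4, so v_2 = 4^{−1} = 3 (mod 11).
  i = 3 (α = 8): (8−4)(8−6)(8−7)(8−5) = 4·2·1·3 = 24 ≡ 2, so v_3 = 2^{−1} = 6 (mod 11).
  i = 4 (α = 7): (7−4)(7−6)(7−8)(7−5) = 3·1·(−1)·2 = −6 ≡ 5, so v_4 = 5^{−1} = 9 (mod 11).
  i = 5 (α = 5): (5−4)(5−6)(5−8)(5−7) = 1·(−1)·(−3)·(−2) = −6 ≡ 5, so v_5 = 5^{−1} = 9 (mod 11).
  v = [6, 3, 6, 9, 9].
Step 2: syndromes of r = [4, 9, 10, 4, 3] (all sums mod 11).
  S_0 = Σ v_i r_i = 6·4 + 3·9 + 6·10 + 9·4 + 9·3 = 174 ≡ 9.
  S_1 = Σ v_i α_i r_i = 6·4·4 + 3·6·9 + 6·8·10 + 9·7·4 + 9·5·3 = 1125 ≡ 3.
  α_i^2 mod 11 = [5, 3, 9, 5, 3].
  S_2 = Σ v_i α_i^2 r_i = 6·5·4 + 3·3·9 + 6·9·10 + 9·5·4 + 9·3·3 = 1002 ≡ 1.
  S = (9, 3, 1) ≠ 0, so r is not a codeword (an error is present).
Step 3: locate the error. For a single error e at position i, S_ℓ = v_i·e·α_i^ℓ, so α_err = S_1/S_0.
  S_0^{−1} = 9^{−1} = 5 (mod 11), so α_err = 3·5 = 15 ≡ 4 = α_1. Error position i = 1.
  Consistency check: S_2/S_1 = 1·4 = 4 ≡ 4 = α_err ✓ (single-error assumption holds).
Step 4: error magnitude e = S_0/v_1 = S_0·∏_{j≠1}(α_1 − α_j) = 9·2 = 18 ≡ 7 (mod 11).
Step 5: correct position 1: c_1 = r_1 − e = 4 − 7 ≡ 8 (mod 11). Hence c = [8, 9, 10, 4, 3].
  Check: interpolating c through the α_i gives m(x) = 6 + 6·x (degree < 2) with m(α_i) = c_i for every i, so c is indeed a codeword.


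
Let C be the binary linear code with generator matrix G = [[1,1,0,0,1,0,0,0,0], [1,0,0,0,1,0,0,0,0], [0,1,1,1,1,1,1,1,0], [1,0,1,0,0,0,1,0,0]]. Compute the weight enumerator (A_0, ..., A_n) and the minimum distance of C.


Weight distribution: A_0 = 1, A_1 = 1, A_2 = 1, A_3 = 4, A_4 = 3, A_5 = 1, A_6 = 3, A_7 = 2. Minimum distance d = 1.

Enumerate all 2^4 = 16 messages m ∈ F_2^4.
For each, compute codeword c = mG in F_2^9, then tally its weight.
  m = 0000 → c = 000000000, weight = 0.
  m = 1000 → c = 110010000, weight = 3.
  m = 0100 → c = 100010000, weight = 2.
  m = 1100 → c = 010000000, weight = 1.
  m = 0010 → c = 011111110, weight = 7.
  m = 1010 → c = 101101110, weight = 6.
  m = 0110 → c = 111101110, weight = 7.
  m = 1110 → c = 001111110, weight = 6.
  m = 0001 → c = 101000100, weight = 3.
  m = 1001 → c = 011010100, weight = 4.
  m = 0101 → c = 001010100, weight = 3.
  m = 1101 → c = 111000100, weight = 4.
  m = 0011 → c = 110111010, weight = 6.
  m = 1011 → c = 000101010, weight = 3.
  m = 0111 → c = 010101010, weight = 4.
  m = 1111 → c = 100111010, weight = 5.
Tally weights:
  weight 0: 1 codewords.
  weight 1: 1 codewords.
  weight 2: 1 codewords.
  weight 3: 4 codewords.
  weight 4: 3 codewords.
  weight 5: 1 codewords.
  weight 6: 3 codewords.
  weight 7: 2 codewords.
Minimum distance d = smallest w > 0 with A_w > 0 = 1.
Sanity: Σ A_w = 16 = 2^4 = 16 ✓.


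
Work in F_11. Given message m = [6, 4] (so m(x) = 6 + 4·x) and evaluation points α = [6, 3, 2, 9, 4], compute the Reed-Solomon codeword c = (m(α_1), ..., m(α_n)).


c = [8, 7, 3, 9, 0]

Message polynomial: m(x) = 6 + 4·x (mod 11).
For each evaluation point α_i, compute m(α_i) mod 11:
  α_1 = 6: Horner steps 4 → 8, so m(6) = 8.
  α_2 = 3: Horner steps 4 → 7, so m(3) = 7.
  α_3 = 2: Horner steps 4 → 3, so m(2) = 3.
  α_4 = 9: Horner steps 4 → 9, so m(9) = 9.
  α_5 = 4: Horner steps 4 → 0, so m(4) = 0.
Codeword c = [8, 7, 3, 9, 0] ∈ F_11^5.


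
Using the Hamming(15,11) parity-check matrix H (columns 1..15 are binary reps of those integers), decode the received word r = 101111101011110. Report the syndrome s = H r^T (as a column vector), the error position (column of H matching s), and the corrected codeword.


s = (1, 1, 1, 1)^T, error position = 15, corrected codeword c = 101111101011111

Compute s = H r^T mod 2 one row at a time:
  s_1 = 0 + 1 + 0 + 1 + 1 + 1 + 1 + 0 = 5 ≡ 1 (mod 2).
  s_2 = 1 + 1 + 1 + 1 + 1 + 1 + 1 + 0 = 7 ≡ 1 (mod 2).
  s_3 = 0 + 1 + 1 + 1 + 0 + 1 + 1 + 0 = 5 ≡ 1 (mod 2).
  s_4 = 1 + 1 + 1 + 1 + 1 + 1 + 1 + 0 = 7 ≡ 1 (mod 2).
s = (1, 1, 1, 1)^T — this equals column 15 of H (binary 1111), so error is at position 15.
Correct: flip bit 15 of r = 101111101011110 to get c = 101111101011111.


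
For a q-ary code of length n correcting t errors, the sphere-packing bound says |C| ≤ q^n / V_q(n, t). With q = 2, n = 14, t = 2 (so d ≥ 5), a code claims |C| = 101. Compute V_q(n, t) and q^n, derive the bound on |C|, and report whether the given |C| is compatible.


V_q(n, t) = 106, q^n = 16384, Hamming bound = 154, |C| = 101 ≤ bound (satisfied).

Step 1: Compute V_q(n, t) = Σ_{j=0}^2 C(n, j) (q−1)^j.
  j = 0: C(14,0)·(1)^0 = 1·1 = 1.
  j = 1: C(14,1)·(1)^1 = 14·1 = 14.
  j = 2: C(14,2)·(1)^2 = 91·1 = 91.
  V_q(n, t) = 1 + 14 + 91 = 106.
Step 2: q^n = 2^14 = 16384.
Step 3: Hamming bound ⌊q^n / V_q(n,t)⌋ = ⌊16384/106⌋ = 154.
Step 4: Compare |C| = 101 to 154: satisfied.
The claimed |C| lies below the Hamming bound.


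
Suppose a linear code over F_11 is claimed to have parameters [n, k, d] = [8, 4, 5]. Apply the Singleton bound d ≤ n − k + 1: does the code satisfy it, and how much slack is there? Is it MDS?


Singleton RHS = n − k + 1 = 5, slack = 0, bound satisfied, MDS.

Singleton bound: d ≤ n − k + 1.
Here n = 8, k = 4, so n − k + 1 = 5.
Given d = 5, check d ≤ 5: YES.
Slack = (n − k + 1) − d = 0.
The code is MDS (slack = 0).
Description: the claimed parameters are [8, 4, 5]_11; such a code would be MDS (meets Singleton bound).


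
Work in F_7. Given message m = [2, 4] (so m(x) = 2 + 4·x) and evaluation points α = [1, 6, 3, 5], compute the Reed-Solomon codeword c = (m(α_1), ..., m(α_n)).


c = [6, 5, 0, 1]

Message polynomial: m(x) = 2 + 4·x (mod 7).
For each evaluation point α_i, compute m(α_i) mod 7:
  α_1 = 1: Horner steps 4 → 6, so m(1) = 6.
  α_2 = 6: Horner steps 4 → 5, so m(6) = 5.
  α_3 = 3: Horner steps 4 → 0, so m(3) = 0.
  α_4 = 5: Horner steps 4 → 1, so m(5) = 1.
Codeword c = [6, 5, 0, 1] ∈ F_7^4.


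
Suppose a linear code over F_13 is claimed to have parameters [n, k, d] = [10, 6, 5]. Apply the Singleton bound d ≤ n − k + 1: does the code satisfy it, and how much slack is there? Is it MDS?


Singleton RHS = n − k + 1 = 5, slack = 0, bound satisfied, MDS.

Singleton bound: d ≤ n − k + 1.
Here n = 10, k = 6, so n − k + 1 = 5.
Given d = 5, check d ≤ 5: YES.
Slack = (n − k + 1) − d = 0.
The code is MDS (slack = 0).
Description: the claimed parameters are [10, 6, 5]_13; such a code would be MDS (meets Singleton bound).


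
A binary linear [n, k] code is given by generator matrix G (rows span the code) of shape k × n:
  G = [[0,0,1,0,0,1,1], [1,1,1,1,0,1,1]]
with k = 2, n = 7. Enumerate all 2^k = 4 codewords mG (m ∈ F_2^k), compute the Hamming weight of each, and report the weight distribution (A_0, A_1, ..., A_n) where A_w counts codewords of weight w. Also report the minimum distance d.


Weight distribution: A_0 = 1, A_3 = 2, A_6 = 1. Minimum distance d = 3.

Enumerate all 2^2 = 4 messages m ∈ F_2^2.
For each, compute codeword c = mG in F_2^7, then tally its weight.
  m = 00 → c = 0000000, weight = 0.
  m = 10 → c = 0010011, weight = 3.
  m = 01 → c = 1111011, weight = 6.
  m = 11 → c = 1101000, weight = 3.
Tally weights:
  weight 0: 1 codewords.
  weight 3: 2 codewords.
  weight 6: 1 codewords.
Minimum distance d = smallest w > 0 with A_w > 0 = 3.
Sanity: Σ A_w = 4 = 2^2 = 4 ✓.


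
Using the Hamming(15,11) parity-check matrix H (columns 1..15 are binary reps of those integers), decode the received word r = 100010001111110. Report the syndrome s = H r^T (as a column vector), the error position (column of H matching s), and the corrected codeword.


s = (0, 0, 1, 1)^T, error position = 3, corrected codeword c = 101010001111110

Compute s = H r^T mod 2 one row at a time:
  s_1 = 0 + 1 + 1 + 1 + 1 + 1 + 1 + 0 = 6 ≡ 0 (mod 2).
  s_2 = 0 + 1 + 0 + 0 + 1 + 1 + 1 + 0 = 4 ≡ 0 (mod 2).
  s_3 = 0 + 0 + 0 + 0 + 1 + 1 + 1 + 0 = 3 ≡ 1 (mod 2).
  s_4 = 1 + 0 + 1 + 0 + 1 + 1 + 1 + 0 = 5 ≡ 1 (mod 2).
s = (0, 0, 1, 1)^T — this equals column 3 of H (binary 0011), so error is at position 3.
Correct: flip bit 3 of r = 100010001111110 to get c = 101010001111110.


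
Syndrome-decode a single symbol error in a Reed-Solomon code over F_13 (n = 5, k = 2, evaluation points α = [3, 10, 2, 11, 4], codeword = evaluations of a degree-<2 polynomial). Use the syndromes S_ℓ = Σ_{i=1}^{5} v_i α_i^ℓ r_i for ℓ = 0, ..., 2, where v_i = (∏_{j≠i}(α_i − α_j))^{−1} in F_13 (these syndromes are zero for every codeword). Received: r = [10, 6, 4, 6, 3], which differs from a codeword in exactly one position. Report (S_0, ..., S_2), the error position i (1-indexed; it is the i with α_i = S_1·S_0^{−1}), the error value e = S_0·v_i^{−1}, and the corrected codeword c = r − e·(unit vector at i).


S = (3, 4, 1), error at position 2, error magnitude e = 6, c = [10, 0, 4, 6, 3].

Step 1: column multipliers v_i = (∏_{j≠i}(α_i − α_j))^{−1} mod 13.
  i = 1 (α = 3): (3−10)(3−2)(3−11)(3−4) = (−7)·1·(−8)·(−1) = −56 ≡ 9, so v_1 = 9^{−1} = 3 (mod 13).
  i = 2 (α = 10): (10−3)(10−2)(10−11)(10−4) = 7·8·(−1)·6 = −336 ≡ 2, so v_2 = 2^{−1} = 7 (mod 13).
  i = 3 (α = 2): (2−3)(2−10)(2−11)(2−4) = (−1)·(−8)·(−9)·(−2) = 144 ≡ 1, so v_3 = 1^{−1} = 1 (mod 13).
  i = 4 (α = 11): (11−3)(11−10)(11−2)(11−4) = 8·1·9·7 = 504 ≡ 10, so v_4 = 10^{−1} = 4 (mod 13).
  i = 5 (α = 4): (4−3)(4−10)(4−2)(4−11) = 1·(−6)·2·(−7) = 84 ≡ 6, so v_5 = 6^{−1} = 11 (mod 13).
  v = [3, 7, 1, 4, 11].
Step 2: syndromes of r = [10, 6, 4, 6, 3] (all sums mod 13).
  S_0 = Σ v_i r_i = 3·10 + 7·6 + 1·4 + 4·6 + 11·3 = 133 ≡ 3.
  S_1 = Σ v_i α_i r_i = 3·3·10 + 7·10·6 + 1·2·4 + 4·11·6 + 11·4·3 = 914 ≡ 4.
  α_i^2 mod 13 = [9, 9, 4, 4, 3].
  S_2 = Σ v_i α_i^2 r_i = 3·9·10 + 7·9·6 + 1·4·4 + 4·4·6 + 11·3·3 = 859 ≡ 1.
  S = (3, 4, 1) ≠ 0, so r is not a codeword (an error is present).
Step 3: locate the error. For a single error e at position i, S_ℓ = v_i·e·α_i^ℓ, so α_err = S_1/S_0.
  S_0^{−1} = 3^{−1} = 9 (mod 13), so α_err = 4·9 = 36 ≡ 10 = α_2. Error position i = 2.
  Consistency check: S_2/S_1 = 1·10 = 10 ≡ 10 = α_err ✓ (single-error assumption holds).
Step 4: error magnitude e = S_0/v_2 = S_0·∏_{j≠2}(α_2 − α_j) = 3·2 = 6 ≡ 6 (mod 13).
Step 5: correct position 2: c_2 = r_2 − e = 6 − 6 ≡ 0 (mod 13). Hence c = [10, 0, 4, 6, 3].
  Check: interpolating c through the α_i gives m(x) = 5 + 6·x (degree < 2) with m(α_i) = c_i for every i, so c is indeed a codeword.


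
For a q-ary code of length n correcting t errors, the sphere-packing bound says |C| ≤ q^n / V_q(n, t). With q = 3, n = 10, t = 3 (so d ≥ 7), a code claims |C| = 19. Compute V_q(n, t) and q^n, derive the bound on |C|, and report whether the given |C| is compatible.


V_q(n, t) = 1161, q^n = 59049, Hamming bound = 50, |C| = 19 ≤ bound (satisfied).

Step 1: Compute V_q(n, t) = Σ_{j=0}^3 C(n, j) (q−1)^j.
  j = 0: C(10,0)·(2)^0 = 1·1 = 1.
  j = 1: C(10,1)·(2)^1 = 10·2 = 20.
  j = 2: C(10,2)·(2)^2 = 45·4 = 180.
  j = 3: C(10,3)·(2)^3 = 120·8 = 960.
  V_q(n, t) = 1 + 20 + 180 + 960 = 1161.
Step 2: q^n = 3^10 = 59049.
Step 3: Hamming bound ⌊q^n / V_q(n,t)⌋ = ⌊59049/1161⌋ = 50.
Step 4: Compare |C| = 19 to 50: satisfied.
The claimed |C| lies below the Hamming bound.


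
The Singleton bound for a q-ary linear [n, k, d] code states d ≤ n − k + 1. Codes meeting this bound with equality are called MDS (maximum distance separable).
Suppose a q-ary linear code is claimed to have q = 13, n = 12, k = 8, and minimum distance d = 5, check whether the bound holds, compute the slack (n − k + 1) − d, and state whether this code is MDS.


Singleton RHS = n − k + 1 = 5, slack = 0, bound satisfied, MDS.

Singleton bound: d ≤ n − k + 1.
Here n = 12, k = 8, so n − k + 1 = 5.
Given d = 5, check d ≤ 5: YES.
Slack = (n − k + 1) − d = 0.
The code is MDS (slack = 0).
Description: the claimed parameters are [12, 8, 5]_13; such a code would be MDS (meets Singleton bound).


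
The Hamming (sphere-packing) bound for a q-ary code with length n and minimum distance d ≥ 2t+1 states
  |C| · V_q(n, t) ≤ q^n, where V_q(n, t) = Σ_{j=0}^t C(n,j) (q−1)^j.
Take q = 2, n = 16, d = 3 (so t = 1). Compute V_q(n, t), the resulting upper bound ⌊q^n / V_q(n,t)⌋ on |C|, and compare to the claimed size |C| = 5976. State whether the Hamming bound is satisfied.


V_q(n, t) = 17, q^n = 65536, Hamming bound = 3855, |C| = 5976 > bound (violated).

Step 1: Compute V_q(n, t) = Σ_{j=0}^1 C(n, j) (q−1)^j.
  j = 0: C(16,0)·(1)^0 = 1·1 = 1.
  j = 1: C(16,1)·(1)^1 = 16·1 = 16.
  V_q(n, t) = 1 + 16 = 17.
Step 2: q^n = 2^16 = 65536.
Step 3: Hamming bound ⌊q^n / V_q(n,t)⌋ = ⌊65536/17⌋ = 3855.
Step 4: Compare |C| = 5976 to 3855: violated.
The claimed |C| lies above the Hamming bound, so no 2-ary code of length 16 with d ≥ 3 can have 5976 codewords.


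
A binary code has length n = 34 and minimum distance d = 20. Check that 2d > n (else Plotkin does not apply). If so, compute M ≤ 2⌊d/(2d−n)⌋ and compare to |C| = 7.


Plotkin bound M ≤ 6; given |C| = 7 > bound (violated).

Check applicability: 2d = 40, n = 34.
2d − n = 6 > 0, so Plotkin applies.
Compute d/(2d−n) = 20/6 ≈ 3.3333.
⌊d/(2d−n)⌋ = 3.
Plotkin bound: M ≤ 2·3 = 6.
Given |C| = 7, check: VIOLATED.
This |C| is above the Plotkin bound, so no binary code with n = 34, d = 20 and 7 codewords exists.


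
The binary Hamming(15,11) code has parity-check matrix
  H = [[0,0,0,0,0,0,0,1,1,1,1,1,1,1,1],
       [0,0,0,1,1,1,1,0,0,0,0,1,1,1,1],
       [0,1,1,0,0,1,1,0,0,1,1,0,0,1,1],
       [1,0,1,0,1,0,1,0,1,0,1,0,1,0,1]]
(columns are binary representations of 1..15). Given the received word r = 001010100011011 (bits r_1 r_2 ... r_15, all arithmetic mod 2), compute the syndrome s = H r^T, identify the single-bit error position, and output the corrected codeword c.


s = (0, 1, 1, 1)^T, error position = 7, corrected codeword c = 001010000011011

Compute s = H r^T mod 2 one row at a time:
  s_1 = 0 + 0 + 0 + 1 + 1 + 0 + 1 + 1 = 4 ≡ 0 (mod 2).
  s_2 = 0 + 1 + 0 + 1 + 1 + 0 + 1 + 1 = 5 ≡ 1 (mod 2).
  s_3 = 0 + 1 + 0 + 1 + 0 + 1 + 1 + 1 = 5 ≡ 1 (mod 2).
  s_4 = 0 + 1 + 1 + 1 + 0 + 1 + 0 + 1 = 5 ≡ 1 (mod 2).
s = (0, 1, 1, 1)^T — this equals column 7 of H (binary 0111), so error is at position 7.
Correct: flip bit 7 of r = 001010100011011 to get c = 001010000011011.


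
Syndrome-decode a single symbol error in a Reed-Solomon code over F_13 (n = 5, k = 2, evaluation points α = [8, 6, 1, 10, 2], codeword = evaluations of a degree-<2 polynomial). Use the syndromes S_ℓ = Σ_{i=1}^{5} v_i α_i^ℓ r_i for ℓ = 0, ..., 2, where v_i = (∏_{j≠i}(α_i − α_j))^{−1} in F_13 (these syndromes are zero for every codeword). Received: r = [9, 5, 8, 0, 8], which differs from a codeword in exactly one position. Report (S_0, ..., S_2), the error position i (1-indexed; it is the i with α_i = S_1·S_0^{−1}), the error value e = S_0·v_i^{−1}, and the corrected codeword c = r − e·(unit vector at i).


S = (8, 3, 6), error at position 5, error magnitude e = 11, c = [9, 5, 8, 0, 10].

Step 1: column multipliers v_i = (∏_{j≠i}(α_i − α_j))^{−1} mod 13.
  i = 1 (α = 8): (8−6)(8−1)(8−10)(8−2) = 2·7·(−2)·6 = −168 ≡ 1, so v_1 = 1^{−1} = 1 (mod 13).
  i = 2 (α = 6): (6−8)(6−1)(6−10)(6−2) = (−2)·5·(−4)·4 = 160 ≡ 4, so v_2 = 4^{−1} = 10 (mod 13).
  i = 3 (α = 1): (1−8)(1−6)(1−10)(1−2) = (−7)·(−5)·(−9)·(−1) = 315 ≡ 3, so v_3 = 3^{−1} = 9 (mod 13).
  i = 4 (α = 10): (10−8)(10−6)(10−1)(10−2) = 2·4·9·8 = 576 ≡ 4, so v_4 = 4^{−1} = 10 (mod 13).
  i = 5 (α = 2): (2−8)(2−6)(2−1)(2−10) = (−6)·(−4)·1·(−8) = −192 ≡ 3, so v_5 = 3^{−1} = 9 (mod 13).
  v = [1, 10, 9, 10, 9].
Step 2: syndromes of r = [9, 5, 8, 0, 8] (all sums mod 13).
  S_0 = Σ v_i r_i = 1·9 + 10·5 + 9·8 + 10·0 + 9·8 = 203 ≡ 8.
  S_1 = Σ v_i α_i r_i = 1·8·9 + 10·6·5 + 9·1·8 + 10·10·0 + 9·2·8 = 588 ≡ 3.
  α_i^2 mod 13 = [12, 10, 1, 9, 4].
  S_2 = Σ v_i α_i^2 r_i = 1·12·9 + 10·10·5 + 9·1·8 + 10·9·0 + 9·4·8 = 968 ≡ 6.
  S = (8, 3, 6) ≠ 0, so r is not a codeword (an error is present).
Step 3: locate the error. For a single error e at position i, S_ℓ = v_i·e·α_i^ℓ, so α_err = S_1/S_0.
  S_0^{−1} = 8^{−1} = 5 (mod 13), so α_err = 3·5 = 15 ≡ 2 = α_5. Error position i = 5.
  Consistency check: S_2/S_1 = 6·9 = 54 ≡ 2 = α_err ✓ (single-error assumption holds).
Step 4: error magnitude e = S_0/v_5 = S_0·∏_{j≠5}(α_5 − α_j) = 8·3 = 24 ≡ 11 (mod 13).
Step 5: correct position 5: c_5 = r_5 − e = 8 − 11 ≡ 10 (mod 13). Hence c = [9, 5, 8, 0, 10].
  Check: interpolating c through the α_i gives m(x) = 6 + 2·x (degree < 2) with m(α_i) = c_i for every i, so c is indeed a codeword.


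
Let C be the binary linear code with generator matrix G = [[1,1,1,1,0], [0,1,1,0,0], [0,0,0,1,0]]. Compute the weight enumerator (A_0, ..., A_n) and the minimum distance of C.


Weight distribution: A_0 = 1, A_1 = 2, A_2 = 2, A_3 = 2, A_4 = 1. Minimum distance d = 1.

Enumerate all 2^3 = 8 messages m ∈ F_2^3.
For each, compute codeword c = mG in F_2^5, then tally its weight.
  m = 000 → c = 00000, weight = 0.
  m = 100 → c = 11110, weight = 4.
  m = 010 → c = 01100, weight = 2.
  m = 110 → c = 10010, weight = 2.
  m = 001 → c = 00010, weight = 1.
  m = 101 → c = 11100, weight = 3.
  m = 011 → c = 01110, weight = 3.
  m = 111 → c = 10000, weight = 1.
Tally weights:
  weight 0: 1 codewords.
  weight 1: 2 codewords.
  weight 2: 2 codewords.
  weight 3: 2 codewords.
  weight 4: 1 codewords.
Minimum distance d = smallest w > 0 with A_w > 0 = 1.
Sanity: Σ A_w = 8 = 2^3 = 8 ✓.


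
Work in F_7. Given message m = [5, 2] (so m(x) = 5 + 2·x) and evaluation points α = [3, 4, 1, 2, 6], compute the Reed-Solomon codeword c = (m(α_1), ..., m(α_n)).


c = [4, 6, 0, 2, 3]

Message polynomial: m(x) = 5 + 2·x (mod 7).
For each evaluation point α_i, compute m(α_i) mod 7:
  α_1 = 3: Horner steps 2 → 4, so m(3) = 4.
  α_2 = 4: Horner steps 2 → 6, so m(4) = 6.
  α_3 = 1: Horner steps 2 → 0, so m(1) = 0.
  α_4 = 2: Horner steps 2 → 2, so m(2) = 2.
  α_5 = 6: Horner steps 2 → 3, so m(6) = 3.
Codeword c = [4, 6, 0, 2, 3] ∈ F_7^5.


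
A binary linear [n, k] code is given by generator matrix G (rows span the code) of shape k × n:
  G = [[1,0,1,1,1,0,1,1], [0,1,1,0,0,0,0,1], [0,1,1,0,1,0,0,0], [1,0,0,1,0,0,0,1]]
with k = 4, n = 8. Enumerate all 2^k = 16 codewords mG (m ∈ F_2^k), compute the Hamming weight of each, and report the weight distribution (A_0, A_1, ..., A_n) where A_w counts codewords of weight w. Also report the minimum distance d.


Weight distribution: A_0 = 1, A_2 = 2, A_3 = 6, A_4 = 3, A_5 = 2, A_6 = 2. Minimum distance d = 2.

Enumerate all 2^4 = 16 messages m ∈ F_2^4.
For each, compute codeword c = mG in F_2^8, then tally its weight.
  m = 0000 → c = 00000000, weight = 0.
  m = 1000 → c = 10111011, weight = 6.
  m = 0100 → c = 01100001, weight = 3.
  m = 1100 → c = 11011010, weight = 5.
  m = 0010 → c = 01101000, weight = 3.
  m = 1010 → c = 11010011, weight = 5.
  m = 0110 → c = 00001001, weight = 2.
  m = 1110 → c = 10110010, weight = 4.
  m = 0001 → c = 10010001, weight = 3.
  m = 1001 → c = 00101010, weight = 3.
  m = 0101 → c = 11110000, weight = 4.
  m = 1101 → c = 01001011, weight = 4.
  m = 0011 → c = 11111001, weight = 6.
  m = 1011 → c = 01000010, weight = 2.
  m = 0111 → c = 10011000, weight = 3.
  m = 1111 → c = 00100011, weight = 3.
Tally weights:
  weight 0: 1 codewords.
  weight 2: 2 codewords.
  weight 3: 6 codewords.
  weight 4: 3 codewords.
  weight 5: 2 codewords.
  weight 6: 2 codewords.
Minimum distance d = smallest w > 0 with A_w > 0 = 2.
Sanity: Σ A_w = 16 = 2^4 = 16 ✓.


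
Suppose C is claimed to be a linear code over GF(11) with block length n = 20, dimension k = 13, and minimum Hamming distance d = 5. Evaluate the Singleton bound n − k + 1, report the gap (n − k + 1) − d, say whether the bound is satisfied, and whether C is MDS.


Singleton RHS = n − k + 1 = 8, slack = 3, bound satisfied, not MDS.

Singleton bound: d ≤ n − k + 1.
Here n = 20, k = 13, so n − k + 1 = 8.
Given d = 5, check d ≤ 8: YES.
Slack = (n − k + 1) − d = 3.
The code is NOT MDS (slack = 3 > 0).
Description: the claimed parameters are [20, 13, 5]_11; such a code would be non-MDS.


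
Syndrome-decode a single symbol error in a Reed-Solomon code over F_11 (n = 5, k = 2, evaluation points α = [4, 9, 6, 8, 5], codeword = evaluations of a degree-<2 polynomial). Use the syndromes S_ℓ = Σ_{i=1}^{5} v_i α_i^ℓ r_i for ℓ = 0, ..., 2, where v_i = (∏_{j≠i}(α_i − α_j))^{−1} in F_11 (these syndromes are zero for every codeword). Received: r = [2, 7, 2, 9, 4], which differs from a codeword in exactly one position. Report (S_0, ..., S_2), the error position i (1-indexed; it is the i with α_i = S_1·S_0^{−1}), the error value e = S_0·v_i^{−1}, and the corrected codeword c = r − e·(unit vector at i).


S = (1, 4, 5), error at position 1, error magnitude e = 7, c = [6, 7, 2, 9, 4].

Step 1: column multipliers v_i = (∏_{j≠i}(α_i − α_j))^{−1} mod 11.
  i = 1 (α = 4): (4−9)(4−6)(4−8)(4−5) = (−5)·(−2)·(−4)·(−1) = 40 ≡ 7, so v_1 = 7^{−1} = 8 (mod 11).
  i = 2 (α = 9): (9−4)(9−6)(9−8)(9−5) = 5·3·1·4 = 60 ≡ 5, so v_2 = 5^{−1} = 9 (mod 11).
  i = 3 (α = 6): (6−4)(6−9)(6−8)(6−5) = 2·(−3)·(−2)·1 = 12 ≡ 1, so v_3 = 1^{−1} = 1 (mod 11).
  i = 4 (α = 8): (8−4)(8−9)(8−6)(8−5) = 4·(−1)·2·3 = −24 ≡ 9, so v_4 = 9^{−1} = 5 (mod 11).
  i = 5 (α = 5): (5−4)(5−9)(5−6)(5−8) = 1·(−4)·(−1)·(−3) = −12 ≡ 10, so v_5 = 10^{−1} = 10 (mod 11).
  v = [8, 9, 1, 5, 10].
Step 2: syndromes of r = [2, 7, 2, 9, 4] (all sums mod 11).
  S_0 = Σ v_i r_i = 8·2 + 9·7 + 1·2 + 5·9 + 10·4 = 166 ≡ 1.
  S_1 = Σ v_i α_i r_i = 8·4·2 + 9·9·7 + 1·6·2 + 5·8·9 + 10·5·4 = 1203 ≡ 4.
  α_i^2 mod 11 = [5, 4, 3, 9, 3].
  S_2 = Σ v_i α_i^2 r_i = 8·5·2 + 9·4·7 + 1·3·2 + 5·9·9 + 10·3·4 = 863 ≡ 5.
  S = (1, 4, 5) ≠ 0, so r is not a codeword (an error is present).
Step 3: locate the error. For a single error e at position i, S_ℓ = v_i·e·α_i^ℓ, so α_err = S_1/S_0.
  S_0^{−1} = 1^{−1} = 1 (mod 11), so α_err = 4·1 = 4 ≡ 4 = α_1. Error position i = 1.
  Consistency check: S_2/S_1 = 5·3 = 15 ≡ 4 = α_err ✓ (single-error assumption holds).
Step 4: error magnitude e = S_0/v_1 = S_0·∏_{j≠1}(α_1 − α_j) = 1·7 = 7 ≡ 7 (mod 11).
Step 5: correct position 1: c_1 = r_1 − e = 2 − 7 ≡ 6 (mod 11). Hence c = [6, 7, 2, 9, 4].
  Check: interpolating c through the α_i gives m(x) = 3 + 9·x (degree < 2) with m(α_i) = c_i for every i, so c is indeed a codeword.


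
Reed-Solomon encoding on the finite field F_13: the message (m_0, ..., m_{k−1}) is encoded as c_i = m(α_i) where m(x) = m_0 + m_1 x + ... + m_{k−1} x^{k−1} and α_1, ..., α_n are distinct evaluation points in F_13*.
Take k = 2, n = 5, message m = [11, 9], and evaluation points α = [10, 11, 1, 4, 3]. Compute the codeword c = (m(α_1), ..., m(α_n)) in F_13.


c = [10, 6, 7, 8, 12]

Message polynomial: m(x) = 11 + 9·x (mod 13).
For each evaluation point α_i, compute m(α_i) mod 13:
  α_1 = 10: Horner steps 9 → 10, so m(10) = 10.
  α_2 = 11: Horner steps 9 → 6, so m(11) = 6.
  α_3 = 1: Horner steps 9 → 7, so m(1) = 7.
  α_4 = 4: Horner steps 9 → 8, so m(4) = 8.
  α_5 = 3: Horner steps 9 → 12, so m(3) = 12.
Codeword c = [10, 6, 7, 8, 12] ∈ F_13^5.


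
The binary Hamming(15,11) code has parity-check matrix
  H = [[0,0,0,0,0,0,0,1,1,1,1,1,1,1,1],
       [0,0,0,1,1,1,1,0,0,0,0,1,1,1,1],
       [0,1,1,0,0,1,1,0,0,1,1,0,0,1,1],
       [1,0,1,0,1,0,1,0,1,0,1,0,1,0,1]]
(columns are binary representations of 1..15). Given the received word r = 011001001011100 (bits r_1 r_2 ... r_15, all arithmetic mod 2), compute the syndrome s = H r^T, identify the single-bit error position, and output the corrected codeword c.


s = (0, 1, 0, 0)^T, error position = 4, corrected codeword c = 011101001011100

Compute s = H r^T mod 2 one row at a time:
  s_1 = 0 + 1 + 0 + 1 + 1 + 1 + 0 + 0 = 4 ≡ 0 (mod 2).
  s_2 = 0 + 0 + 1 + 0 + 1 + 1 + 0 + 0 = 3 ≡ 1 (mod 2).
  s_3 = 1 + 1 + 1 + 0 + 0 + 1 + 0 + 0 = 4 ≡ 0 (mod 2).
  s_4 = 0 + 1 + 0 + 0 + 1 + 1 + 1 + 0 = 4 ≡ 0 (mod 2).
s = (0, 1, 0, 0)^T — this equals column 4 of H (binary 0100), so error is at position 4.
Correct: flip bit 4 of r = 011001001011100 to get c = 011101001011100.


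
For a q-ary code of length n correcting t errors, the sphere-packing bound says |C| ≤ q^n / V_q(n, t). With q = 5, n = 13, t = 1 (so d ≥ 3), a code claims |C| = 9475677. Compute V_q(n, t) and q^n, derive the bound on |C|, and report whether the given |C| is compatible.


V_q(n, t) = 53, q^n = 1220703125, Hamming bound = 23032134, |C| = 9475677 ≤ bound (satisfied).

Step 1: Compute V_q(n, t) = Σ_{j=0}^1 C(n, j) (q−1)^j.
  j = 0: C(13,0)·(4)^0 = 1·1 = 1.
  j = 1: C(13,1)·(4)^1 = 13·4 = 52.
  V_q(n, t) = 1 + 52 = 53.
Step 2: q^n = 5^13 = 1220703125.
Step 3: Hamming bound ⌊q^n / V_q(n,t)⌋ = ⌊1220703125/53⌋ = 23032134.
Step 4: Compare |C| = 9475677 to 23032134: satisfied.
The claimed |C| lies below the Hamming bound.


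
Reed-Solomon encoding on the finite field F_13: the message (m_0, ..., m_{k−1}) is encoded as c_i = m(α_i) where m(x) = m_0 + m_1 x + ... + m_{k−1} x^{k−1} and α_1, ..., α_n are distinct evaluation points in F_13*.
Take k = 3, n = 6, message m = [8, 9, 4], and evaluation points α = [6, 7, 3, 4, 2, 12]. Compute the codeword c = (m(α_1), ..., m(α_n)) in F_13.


c = [11, 7, 6, 4, 3, 3]

Message polynomial: m(x) = 8 + 9·x + 4·x^2 (mod 13).
For each evaluation point α_i, compute m(α_i) mod 13:
  α_1 = 6: Horner steps 4 → 7 → 11, so m(6) = 11.
  α_2 = 7: Horner steps 4 → 11 → 7, so m(7) = 7.
  α_3 = 3: Horner steps 4 → 8 → 6, so m(3) = 6.
  α_4 = 4: Horner steps 4 → 12 → 4, so m(4) = 4.
  α_5 = 2: Horner steps 4 → 4 → 3, so m(2) = 3.
  α_6 = 12: Horner steps 4 → 5 → 3, so m(12) = 3.
Codeword c = [11, 7, 6, 4, 3, 3] ∈ F_13^6.


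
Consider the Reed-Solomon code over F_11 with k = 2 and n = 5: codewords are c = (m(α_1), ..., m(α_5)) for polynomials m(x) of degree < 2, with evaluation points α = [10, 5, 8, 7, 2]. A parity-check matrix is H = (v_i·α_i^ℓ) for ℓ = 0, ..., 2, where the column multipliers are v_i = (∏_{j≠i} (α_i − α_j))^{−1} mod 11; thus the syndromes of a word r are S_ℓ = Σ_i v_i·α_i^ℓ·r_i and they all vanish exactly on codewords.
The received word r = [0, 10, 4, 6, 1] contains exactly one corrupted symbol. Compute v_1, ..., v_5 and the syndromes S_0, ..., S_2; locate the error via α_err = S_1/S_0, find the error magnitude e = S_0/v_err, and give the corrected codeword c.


S = (8, 5, 10), error at position 5, error magnitude e = 7, c = [0, 10, 4, 6, 5].

Step 1: column multipliers v_i = (∏_{j≠i}(α_i − α_j))^{−1} mod 11.
  i = 1 (α = 10): (10−5)(10−8)(10−7)(10−2) = 5·2·3·8 = 240 ≡ 9, so v_1 = 9^{−1} = 5 (mod 11).
  i = 2 (α = 5): (5−10)(5−8)(5−7)(5−2) = (−5)·(−3)·(−2)·3 = −90 ≡ 9, so v_2 = 9^{−1} = 5 (mod 11).
  i = 3 (α = 8): (8−10)(8−5)(8−7)(8−2) = (−2)·3·1·6 = −36 ≡ 8, so v_3 = 8^{−1} = 7 (mod 11).
  i = 4 (α = 7): (7−10)(7−5)(7−8)(7−2) = (−3)·2·(−1)·5 = 30 ≡ 8, so v_4 = 8^{−1} = 7 (mod 11).
  i = 5 (α = 2): (2−10)(2−5)(2−8)(2−7) = (−8)·(−3)·(−6)·(−5) = 720 ≡ 5, so v_5 = 5^{−1} = 9 (mod 11).
  v = [5, 5, 7, 7, 9].
Step 2: syndromes of r = [0, 10, 4, 6, 1] (all sums mod 11).
  S_0 = Σ v_i r_i = 5·0 + 5·10 + 7·4 + 7·6 + 9·1 = 129 ≡ 8.
  S_1 = Σ v_i α_i r_i = 5·10·0 + 5·5·10 + 7·8·4 + 7·7·6 + 9·2·1 = 786 ≡ 5.
  α_i^2 mod 11 = [1, 3, 9, 5, 4].
  S_2 = Σ v_i α_i^2 r_i = 5·1·0 + 5·3·10 + 7·9·4 + 7·5·6 + 9·4·1 = 648 ≡ 10.
  S = (8, 5, 10) ≠ 0, so r is not a codeword (an error is present).
Step 3: locate the error. For a single error e at position i, S_ℓ = v_i·e·α_i^ℓ, so α_err = S_1/S_0.
  S_0^{−1} = 8^{−1} = 7 (mod 11), so α_err = 5·7 = 35 ≡ 2 = α_5. Error position i = 5.
  Consistency check: S_2/S_1 = 10·9 = 90 ≡ 2 = α_err ✓ (single-error assumption holds).
Step 4: error magnitude e = S_0/v_5 = S_0·∏_{j≠5}(α_5 − α_j) = 8·5 = 40 ≡ 7 (mod 11).
Step 5: correct position 5: c_5 = r_5 − e = 1 − 7 ≡ 5 (mod 11). Hence c = [0, 10, 4, 6, 5].
  Check: interpolating c through the α_i gives m(x) = 9 + 9·x (degree < 2) with m(α_i) = c_i for every i, so c is indeed a codeword.
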